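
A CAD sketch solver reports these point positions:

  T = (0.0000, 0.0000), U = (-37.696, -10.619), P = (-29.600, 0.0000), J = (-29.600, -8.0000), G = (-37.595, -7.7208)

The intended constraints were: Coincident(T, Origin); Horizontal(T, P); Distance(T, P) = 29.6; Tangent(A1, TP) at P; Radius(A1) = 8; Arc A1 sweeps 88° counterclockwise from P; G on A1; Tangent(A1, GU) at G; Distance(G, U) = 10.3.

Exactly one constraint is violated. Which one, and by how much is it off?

Distance(G, U) = 10.3 — off by 7.40.

T = (0.00, 0.00) ✓; T.y = 0.00, P.y = 0.00 ✓; |TP| = 29.60 ✓; ∠(JP, PT) = 90.00° ✓; |JP| = 8.000 ✓; bearing(J→G) − bearing(J→P) = 88.00° ✓; |JG| = 8.000 ✓; ∠(JG, GU) = 90.00° ✓; |GU| = 2.900 ✗.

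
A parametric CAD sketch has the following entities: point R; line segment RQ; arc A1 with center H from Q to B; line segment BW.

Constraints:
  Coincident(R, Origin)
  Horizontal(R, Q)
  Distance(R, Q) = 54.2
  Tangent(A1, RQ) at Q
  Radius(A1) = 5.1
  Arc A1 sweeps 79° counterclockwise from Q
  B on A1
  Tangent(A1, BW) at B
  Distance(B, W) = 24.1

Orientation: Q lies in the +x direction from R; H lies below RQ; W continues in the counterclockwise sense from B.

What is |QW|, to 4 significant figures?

29.40

R is at the origin; RQ is horizontal with |RQ| = 54.2 and Q on the +x side, so Q = (54.20, 0.000). Tangency of A1 to RQ means the radius HQ is perpendicular to RQ, so H = Q + (0, -5.1) = (54.20, -5.100). On A1, Q sits at bearing 90° from H; a 79° counterclockwise sweep puts B at bearing 169°, so B = H + 5.1·(cos 169°, sin 169°) = (49.19, -4.127). Since A1 is tangent to BW there, HB ⟂ BW, so BW runs along (−sin 169°, cos 169°); with |BW| = 24.1, W = (44.60, -27.78). Then |QW| = |W − Q| = 29.40.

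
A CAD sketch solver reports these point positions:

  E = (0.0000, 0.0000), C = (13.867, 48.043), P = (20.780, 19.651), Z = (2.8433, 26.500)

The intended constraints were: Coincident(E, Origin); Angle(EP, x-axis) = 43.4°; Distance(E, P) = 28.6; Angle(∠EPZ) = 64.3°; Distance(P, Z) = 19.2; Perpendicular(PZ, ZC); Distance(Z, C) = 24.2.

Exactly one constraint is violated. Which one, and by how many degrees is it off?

Perpendicular(PZ, ZC) — off by 6.20°.

E = (0.00, 0.00) ✓; EP at 43.40° ✓; |EP| = 28.60 ✓; ∠EPZ = 64.30° ✓; |PZ| = 19.20 ✓; ∠(PZ, ZC) = 96.20° ✗; |ZC| = 24.20 ✓.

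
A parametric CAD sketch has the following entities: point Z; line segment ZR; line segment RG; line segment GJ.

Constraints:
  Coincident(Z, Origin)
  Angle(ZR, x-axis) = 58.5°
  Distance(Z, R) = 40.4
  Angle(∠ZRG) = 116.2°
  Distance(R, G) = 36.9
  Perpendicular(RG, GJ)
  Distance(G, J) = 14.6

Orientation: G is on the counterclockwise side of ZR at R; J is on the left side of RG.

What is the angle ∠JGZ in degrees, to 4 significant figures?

56.49°

∠ZRG = 116.2°, so RG runs at 58.5° + (180° − 116.2°) = 122.3° from the x-axis; with |RG| = 36.9, G = R + 36.9·(cos 122.3°, sin 122.3°) = (1.391, 65.64). RG ⟂ GJ; with |GJ| = 14.6 on the left of RG, J = G + 14.6·(-0.8453, -0.5344) = (-10.95, 57.84). Then cos ∠JGZ = GJ·GZ / (|GJ||GZ|), giving 56.49°.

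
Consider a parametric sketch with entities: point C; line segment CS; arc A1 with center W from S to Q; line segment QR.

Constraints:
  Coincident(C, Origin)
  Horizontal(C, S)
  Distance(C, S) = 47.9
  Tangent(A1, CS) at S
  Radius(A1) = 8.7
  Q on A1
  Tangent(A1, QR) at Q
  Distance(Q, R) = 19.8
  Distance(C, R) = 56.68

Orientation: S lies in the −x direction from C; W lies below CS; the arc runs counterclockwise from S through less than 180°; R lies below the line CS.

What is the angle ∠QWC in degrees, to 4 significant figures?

166.5°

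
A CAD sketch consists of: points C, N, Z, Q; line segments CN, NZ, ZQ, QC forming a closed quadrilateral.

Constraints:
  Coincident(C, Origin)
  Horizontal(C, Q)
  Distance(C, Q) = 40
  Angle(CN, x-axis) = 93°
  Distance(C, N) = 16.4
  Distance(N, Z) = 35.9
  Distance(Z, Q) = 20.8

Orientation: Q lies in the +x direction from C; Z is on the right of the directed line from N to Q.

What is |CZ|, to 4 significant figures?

24.92

C is at the origin; C and Q share the same y with |CQ| = 40.0 and Q in +x, so Q = (40.0, 0). CN runs at 93.0° with |CN| = 16.4, so N = (-0.8583, 16.38). Z is determined by |NZ| = 35.9 and |ZQ| = 20.8 together: it lies at the intersection of circle(N, 35.9) and circle(Q, 20.8). With |NQ| = 44.02, the foot of the radical line on NQ is 31.73 from N and the perpendicular offset is √(35.9² − 31.73²) = 16.79. Taking the right-of-NQ solution: Z = (22.35, -11.01).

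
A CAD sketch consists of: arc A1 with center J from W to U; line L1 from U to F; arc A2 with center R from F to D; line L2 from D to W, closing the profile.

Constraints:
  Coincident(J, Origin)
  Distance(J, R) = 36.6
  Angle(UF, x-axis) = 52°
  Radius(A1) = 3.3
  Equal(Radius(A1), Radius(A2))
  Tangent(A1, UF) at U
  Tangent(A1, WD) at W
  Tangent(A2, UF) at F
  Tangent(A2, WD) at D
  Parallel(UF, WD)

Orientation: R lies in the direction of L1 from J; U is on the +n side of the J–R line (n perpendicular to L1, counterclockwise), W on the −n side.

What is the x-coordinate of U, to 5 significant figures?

-2.6004

The slot axis is L1's direction at 52.0°, so u = (cos 52.0°, sin 52.0°) = (0.61566, 0.78801) and n = (−sin 52.0°, cos 52.0°) = (-0.78801, 0.61566). J is at the origin and R lies 36.6 along u from J, so R = 36.6·u = (22.533, 28.841). Tangency of A1 to both parallel lines with radius 3.3 puts U and W at J ± 3.3·n: U = (-2.6004, 2.0317), W = (2.6004, -2.0317). So U.x = -2.6004.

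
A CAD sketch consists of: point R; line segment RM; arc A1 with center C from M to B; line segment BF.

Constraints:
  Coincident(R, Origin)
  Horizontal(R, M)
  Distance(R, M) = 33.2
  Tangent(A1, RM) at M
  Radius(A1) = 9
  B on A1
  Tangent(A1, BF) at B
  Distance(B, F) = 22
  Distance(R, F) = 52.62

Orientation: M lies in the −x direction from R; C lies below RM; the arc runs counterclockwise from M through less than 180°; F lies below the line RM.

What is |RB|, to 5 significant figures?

43.108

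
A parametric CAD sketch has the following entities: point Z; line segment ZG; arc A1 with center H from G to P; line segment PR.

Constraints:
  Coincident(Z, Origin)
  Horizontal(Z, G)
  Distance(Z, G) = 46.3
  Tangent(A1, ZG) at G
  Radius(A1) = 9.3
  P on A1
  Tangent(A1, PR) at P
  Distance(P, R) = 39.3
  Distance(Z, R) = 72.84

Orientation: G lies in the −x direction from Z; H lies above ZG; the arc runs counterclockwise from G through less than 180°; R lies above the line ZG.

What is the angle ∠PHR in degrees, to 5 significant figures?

76.686°

Checks: |HG| = 9.300 ✓; |HP| = 9.300 ✓; ∠(HP, PR) = 90.00° ✓; |PR| = 39.30 ✓; |ZR| = 72.84 ✓.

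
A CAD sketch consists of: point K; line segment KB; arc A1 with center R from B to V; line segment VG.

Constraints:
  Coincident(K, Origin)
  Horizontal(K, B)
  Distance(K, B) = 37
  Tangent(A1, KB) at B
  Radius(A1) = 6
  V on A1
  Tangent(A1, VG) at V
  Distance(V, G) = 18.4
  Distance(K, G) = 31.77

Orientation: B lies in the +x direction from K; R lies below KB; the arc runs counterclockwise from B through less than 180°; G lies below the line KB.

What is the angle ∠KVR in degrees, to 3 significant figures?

163°

Checks: |RV| = 6.000 ✓; ∠(RV, VG) = 90.00° ✓; |VG| = 18.40 ✓; |KG| = 31.77 ✓.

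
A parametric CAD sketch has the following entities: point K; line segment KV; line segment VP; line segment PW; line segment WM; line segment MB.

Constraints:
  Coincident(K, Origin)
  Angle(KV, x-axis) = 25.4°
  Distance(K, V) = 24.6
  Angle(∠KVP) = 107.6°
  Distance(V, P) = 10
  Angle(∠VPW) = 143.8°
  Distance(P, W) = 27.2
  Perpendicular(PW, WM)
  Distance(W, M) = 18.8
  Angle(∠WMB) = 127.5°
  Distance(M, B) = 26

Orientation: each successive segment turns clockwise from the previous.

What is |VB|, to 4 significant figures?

32.24

K is at the origin; KV runs at 25.4° with length 24.6, so V = (22.22, 10.55). ∠KVP = 107.6° gives VP at -47.00° from the x-axis; with |VP| = 10.0, P = (29.04, 3.238). ∠VPW = 143.8° gives PW at -83.20° from the x-axis; with |PW| = 27.2, W = (32.26, -23.77). The perpendicularity gives WM at right angles to PW, so WM runs at -173.2°; with |WM| = 18.8, M = (13.59, -26.00). ∠WMB = 127.5° gives MB at 134.3° from the x-axis; with |MB| = 26.0, B = (-4.564, -7.388). Then |VB| = |B − V| = 32.24.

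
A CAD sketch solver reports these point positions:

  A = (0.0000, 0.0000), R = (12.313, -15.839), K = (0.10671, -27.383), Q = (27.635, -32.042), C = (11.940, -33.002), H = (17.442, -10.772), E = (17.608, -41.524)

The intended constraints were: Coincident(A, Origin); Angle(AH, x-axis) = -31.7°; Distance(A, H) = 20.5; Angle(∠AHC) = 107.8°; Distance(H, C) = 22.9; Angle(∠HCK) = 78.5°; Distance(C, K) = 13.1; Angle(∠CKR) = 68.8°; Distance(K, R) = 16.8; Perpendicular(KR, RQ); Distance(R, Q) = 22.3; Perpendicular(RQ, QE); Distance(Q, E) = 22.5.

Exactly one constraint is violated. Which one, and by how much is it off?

Distance(Q, E) = 22.5 — off by 8.70.

A = (0.00, 0.00) ✓; AH at -31.70° ✓; |AH| = 20.50 ✓; ∠AHC = 107.8° ✓; |HC| = 22.90 ✓; ∠HCK = 78.50° ✓; |CK| = 13.10 ✓; ∠CKR = 68.80° ✓; |KR| = 16.80 ✓; ∠(KR, RQ) = 90.00° ✓; |RQ| = 22.30 ✓; ∠(RQ, QE) = 90.00° ✓; |QE| = 13.80 ✗.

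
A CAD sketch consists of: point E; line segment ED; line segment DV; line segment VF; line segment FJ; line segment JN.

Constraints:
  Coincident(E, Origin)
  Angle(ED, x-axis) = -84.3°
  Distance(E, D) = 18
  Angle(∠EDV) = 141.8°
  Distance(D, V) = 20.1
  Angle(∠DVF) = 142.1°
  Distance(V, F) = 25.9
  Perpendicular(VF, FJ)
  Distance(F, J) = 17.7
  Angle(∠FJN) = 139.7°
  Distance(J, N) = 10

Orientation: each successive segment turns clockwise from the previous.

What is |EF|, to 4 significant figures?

54.89

∠EDV = 141.8° gives DV at -122.5° from the x-axis; with |DV| = 20.1, V = (-9.012, -34.86). ∠DVF = 142.1° gives VF at -160.4° from the x-axis; with |VF| = 25.9, F = (-33.41, -43.55). Then |EF| = |F − E| = 54.89.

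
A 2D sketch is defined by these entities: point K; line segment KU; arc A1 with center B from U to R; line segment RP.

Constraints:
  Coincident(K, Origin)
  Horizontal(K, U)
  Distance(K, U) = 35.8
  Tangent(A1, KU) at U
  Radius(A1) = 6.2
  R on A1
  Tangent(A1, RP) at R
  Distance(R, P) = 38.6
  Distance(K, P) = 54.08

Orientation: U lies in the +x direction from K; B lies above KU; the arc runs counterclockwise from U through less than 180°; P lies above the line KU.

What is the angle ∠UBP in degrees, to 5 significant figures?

171.71°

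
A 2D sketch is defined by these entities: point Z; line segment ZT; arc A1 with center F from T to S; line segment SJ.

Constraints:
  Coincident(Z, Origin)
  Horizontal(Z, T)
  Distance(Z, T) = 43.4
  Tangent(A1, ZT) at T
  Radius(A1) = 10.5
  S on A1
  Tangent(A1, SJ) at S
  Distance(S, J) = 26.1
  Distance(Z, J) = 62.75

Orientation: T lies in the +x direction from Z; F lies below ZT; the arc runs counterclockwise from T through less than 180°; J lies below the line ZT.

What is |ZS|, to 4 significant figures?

38.62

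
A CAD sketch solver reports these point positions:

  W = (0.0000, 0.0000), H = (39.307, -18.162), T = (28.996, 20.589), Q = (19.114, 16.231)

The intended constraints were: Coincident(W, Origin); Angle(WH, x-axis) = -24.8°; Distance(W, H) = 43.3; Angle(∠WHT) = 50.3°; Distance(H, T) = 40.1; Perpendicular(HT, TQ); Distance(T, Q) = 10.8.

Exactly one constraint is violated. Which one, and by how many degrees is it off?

Perpendicular(HT, TQ) — off by 8.90°.

W = (0.00, 0.00) ✓; WH at -24.80° ✓; |WH| = 43.30 ✓; ∠WHT = 50.30° ✓; |HT| = 40.10 ✓; ∠(HT, TQ) = 98.90° ✗; |TQ| = 10.80 ✓.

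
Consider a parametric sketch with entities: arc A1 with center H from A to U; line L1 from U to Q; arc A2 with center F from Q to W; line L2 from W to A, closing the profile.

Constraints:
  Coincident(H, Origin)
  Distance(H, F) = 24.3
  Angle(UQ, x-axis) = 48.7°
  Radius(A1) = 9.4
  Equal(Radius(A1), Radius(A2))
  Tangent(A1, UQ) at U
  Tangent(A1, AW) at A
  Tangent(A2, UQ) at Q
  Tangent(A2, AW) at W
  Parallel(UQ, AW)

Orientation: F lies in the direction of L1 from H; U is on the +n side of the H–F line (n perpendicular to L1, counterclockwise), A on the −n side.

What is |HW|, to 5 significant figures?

26.055

The slot axis is L1's direction at 48.7°, so u = (cos 48.7°, sin 48.7°) = (0.66000, 0.75126) and n = (−sin 48.7°, cos 48.7°) = (-0.75126, 0.66000). H is at the origin and F lies 24.3 along u from H, so F = 24.3·u = (16.038, 18.256). Tangency of A1 to both parallel lines with radius 9.4 puts U and A at H ± 9.4·n: U = (-7.0619, 6.2040), A = (7.0619, -6.2040). Equal radii place Q and W the same way about F: Q = F + 9.4·n = (8.9762, 24.460), W = F − 9.4·n = (23.100, 12.052). Then |HW| = |W − H| = 26.055.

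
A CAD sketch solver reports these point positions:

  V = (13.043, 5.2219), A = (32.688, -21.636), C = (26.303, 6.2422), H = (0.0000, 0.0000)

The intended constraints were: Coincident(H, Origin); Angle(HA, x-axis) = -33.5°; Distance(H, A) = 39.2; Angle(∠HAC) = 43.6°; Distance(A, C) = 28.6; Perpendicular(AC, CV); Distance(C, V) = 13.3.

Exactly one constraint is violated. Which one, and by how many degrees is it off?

Perpendicular(AC, CV) — off by 8.50°.

H = (0.00, 0.00) ✓; HA at -33.50° ✓; |HA| = 39.20 ✓; ∠HAC = 43.60° ✓; |AC| = 28.60 ✓; ∠(AC, CV) = 81.50° ✗; |CV| = 13.30 ✓.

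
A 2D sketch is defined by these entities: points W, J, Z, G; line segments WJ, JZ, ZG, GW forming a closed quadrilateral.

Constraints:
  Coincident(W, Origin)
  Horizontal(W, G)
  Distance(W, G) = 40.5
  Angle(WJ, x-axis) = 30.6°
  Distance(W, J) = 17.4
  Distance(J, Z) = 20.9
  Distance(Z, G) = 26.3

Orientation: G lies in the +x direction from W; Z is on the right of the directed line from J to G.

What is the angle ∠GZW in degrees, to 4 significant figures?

118.0°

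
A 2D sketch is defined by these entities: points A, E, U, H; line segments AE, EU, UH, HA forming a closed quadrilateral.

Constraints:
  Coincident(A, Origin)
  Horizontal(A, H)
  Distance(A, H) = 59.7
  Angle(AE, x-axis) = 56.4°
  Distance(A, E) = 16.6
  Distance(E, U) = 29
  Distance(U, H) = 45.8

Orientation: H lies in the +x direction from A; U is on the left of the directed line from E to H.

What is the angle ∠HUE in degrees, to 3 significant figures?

85.8°

Checks: |EU| = 29.00 ✓; |UH| = 45.80 ✓.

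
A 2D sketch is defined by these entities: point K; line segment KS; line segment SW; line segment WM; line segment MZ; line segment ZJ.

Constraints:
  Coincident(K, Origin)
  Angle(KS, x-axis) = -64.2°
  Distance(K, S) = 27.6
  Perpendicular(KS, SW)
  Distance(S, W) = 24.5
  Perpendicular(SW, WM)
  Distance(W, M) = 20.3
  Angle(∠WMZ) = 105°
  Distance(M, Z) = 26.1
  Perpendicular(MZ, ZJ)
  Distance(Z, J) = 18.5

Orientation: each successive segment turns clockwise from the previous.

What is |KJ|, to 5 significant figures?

19.218

∠WMZ = 105.0° gives MZ at 40.800° from the x-axis; with |MZ| = 26.1, Z = (0.87695, -0.18121). MZ is perpendicular to ZJ, so ZJ runs at -49.200°; with |ZJ| = 18.5, J = (12.965, -14.186). Then |KJ| = |J − K| = 19.218.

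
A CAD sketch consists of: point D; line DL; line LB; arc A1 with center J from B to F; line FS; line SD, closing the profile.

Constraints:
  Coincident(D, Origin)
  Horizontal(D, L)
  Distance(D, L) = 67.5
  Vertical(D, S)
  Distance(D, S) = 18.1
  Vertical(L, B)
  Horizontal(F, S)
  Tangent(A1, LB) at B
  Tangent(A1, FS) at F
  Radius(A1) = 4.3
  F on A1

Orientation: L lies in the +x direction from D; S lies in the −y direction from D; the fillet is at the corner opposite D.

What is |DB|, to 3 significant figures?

68.9

D is at the origin; DL is horizontal with |DL| = 67.5 and L on the +x side, so L = (67.5, 0.00). DS is vertical with |DS| = 18.1 and S on the −y side, so S = (0.00, -18.1). The virtual corner opposite D is at (67.5, -18.1). Since A1 is tangent to LB there, JB ⟂ LB and since A1 is tangent to FS there, JF ⟂ FS, with radius 4.3, so the center J sits 4.3 in from both sides at J = (63.2, -13.8). That places the tangent points at B = (67.5, -13.8) on LB and F = (63.2, -18.1) on FS. Then |DB| = |B − D| = 68.9.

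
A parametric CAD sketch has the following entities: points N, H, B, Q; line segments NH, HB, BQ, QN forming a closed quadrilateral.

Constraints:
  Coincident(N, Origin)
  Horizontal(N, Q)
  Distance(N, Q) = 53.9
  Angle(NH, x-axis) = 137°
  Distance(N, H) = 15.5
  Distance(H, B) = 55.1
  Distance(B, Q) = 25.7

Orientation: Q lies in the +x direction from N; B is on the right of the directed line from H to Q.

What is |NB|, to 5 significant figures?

40.038

Checks: |HB| = 55.10 ✓; |BQ| = 25.70 ✓.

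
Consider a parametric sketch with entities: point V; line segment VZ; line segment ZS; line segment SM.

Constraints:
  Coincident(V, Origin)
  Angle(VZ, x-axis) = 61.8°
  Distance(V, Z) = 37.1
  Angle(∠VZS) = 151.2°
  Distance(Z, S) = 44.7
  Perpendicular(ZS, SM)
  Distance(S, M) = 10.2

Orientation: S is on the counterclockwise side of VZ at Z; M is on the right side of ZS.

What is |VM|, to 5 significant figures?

82.156

∠VZS = 151.2°, so ZS runs at 61.8° + (180° − 151.2°) = 90.600° from the x-axis; with |ZS| = 44.7, S = Z + 44.7·(cos 90.600°, sin 90.600°) = (17.064, 77.394). ZS ⟂ SM; with |SM| = 10.2 on the right of ZS, M = S + 10.2·(0.99995, 0.010472) = (27.263, 77.501). Then |VM| = |M − V| = 82.156.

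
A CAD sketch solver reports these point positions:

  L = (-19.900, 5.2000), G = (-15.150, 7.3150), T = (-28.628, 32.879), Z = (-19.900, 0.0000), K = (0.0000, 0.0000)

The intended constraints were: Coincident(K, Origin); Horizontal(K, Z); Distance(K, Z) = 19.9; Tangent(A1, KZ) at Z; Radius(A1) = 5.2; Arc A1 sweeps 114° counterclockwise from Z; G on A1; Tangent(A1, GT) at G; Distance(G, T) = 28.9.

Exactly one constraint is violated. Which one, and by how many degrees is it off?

Tangent(A1, GT) at G — off by 3.80°.

K = (0.00, 0.00) ✓; K.y = 0.00, Z.y = 0.00 ✓; |KZ| = 19.90 ✓; ∠(LZ, ZK) = 90.00° ✓; |LZ| = 5.200 ✓; bearing(L→G) − bearing(L→Z) = 114.0° ✓; |LG| = 5.200 ✓; ∠(LG, GT) = 86.20° ✗; |GT| = 28.90 ✓.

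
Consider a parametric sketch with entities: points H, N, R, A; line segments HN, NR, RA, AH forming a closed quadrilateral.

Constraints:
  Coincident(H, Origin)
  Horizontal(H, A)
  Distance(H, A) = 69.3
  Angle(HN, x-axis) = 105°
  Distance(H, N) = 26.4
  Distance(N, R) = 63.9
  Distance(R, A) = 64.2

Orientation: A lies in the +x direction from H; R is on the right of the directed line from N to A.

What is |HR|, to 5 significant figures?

37.680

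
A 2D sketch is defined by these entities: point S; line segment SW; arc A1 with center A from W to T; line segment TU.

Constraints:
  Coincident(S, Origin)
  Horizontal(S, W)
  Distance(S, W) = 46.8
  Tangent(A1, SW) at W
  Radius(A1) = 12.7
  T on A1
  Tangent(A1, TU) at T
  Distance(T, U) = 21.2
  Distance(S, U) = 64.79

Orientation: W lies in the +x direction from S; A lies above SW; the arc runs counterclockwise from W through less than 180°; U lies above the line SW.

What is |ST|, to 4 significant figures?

61.19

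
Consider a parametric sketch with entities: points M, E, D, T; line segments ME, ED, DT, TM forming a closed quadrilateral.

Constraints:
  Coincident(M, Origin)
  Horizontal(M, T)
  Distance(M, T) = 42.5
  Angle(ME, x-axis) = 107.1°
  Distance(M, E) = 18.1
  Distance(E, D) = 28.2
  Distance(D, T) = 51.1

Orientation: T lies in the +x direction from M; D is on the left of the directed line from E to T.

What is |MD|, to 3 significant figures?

41.8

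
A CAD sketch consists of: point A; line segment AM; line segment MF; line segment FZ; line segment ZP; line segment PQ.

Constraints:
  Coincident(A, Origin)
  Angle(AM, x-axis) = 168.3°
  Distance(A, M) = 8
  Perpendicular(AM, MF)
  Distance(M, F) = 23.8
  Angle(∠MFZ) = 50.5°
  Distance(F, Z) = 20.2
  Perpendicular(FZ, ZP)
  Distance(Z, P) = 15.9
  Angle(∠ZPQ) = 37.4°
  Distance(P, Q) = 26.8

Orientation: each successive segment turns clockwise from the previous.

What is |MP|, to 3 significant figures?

5.63

A is at the origin; AM runs at 168.3° with length 8.0, so M = (-7.83, 1.62). AM is perpendicular to MF, so MF runs at 78.3°; with |MF| = 23.8, F = (-3.01, 24.9). ∠MFZ = 50.5° gives FZ at -51.2° from the x-axis; with |FZ| = 20.2, Z = (9.65, 9.19). The perpendicularity gives ZP at right angles to FZ, so ZP runs at -141°; with |ZP| = 15.9, P = (-2.74, -0.778). Then |MP| = |P − M| = 5.63.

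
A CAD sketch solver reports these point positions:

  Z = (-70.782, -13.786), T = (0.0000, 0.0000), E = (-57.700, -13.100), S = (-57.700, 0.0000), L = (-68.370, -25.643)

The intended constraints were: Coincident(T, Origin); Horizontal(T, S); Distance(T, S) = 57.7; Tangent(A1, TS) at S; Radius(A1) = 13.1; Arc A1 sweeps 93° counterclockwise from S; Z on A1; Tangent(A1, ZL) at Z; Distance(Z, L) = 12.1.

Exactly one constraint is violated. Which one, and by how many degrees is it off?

Tangent(A1, ZL) at Z — off by 8.50°.

T = (0.00, 0.00) ✓; T.y = 0.00, S.y = 0.00 ✓; |TS| = 57.70 ✓; ∠(ES, ST) = 90.00° ✓; |ES| = 13.10 ✓; bearing(E→Z) − bearing(E→S) = 93.00° ✓; |EZ| = 13.10 ✓; ∠(EZ, ZL) = 81.50° ✗; |ZL| = 12.10 ✓.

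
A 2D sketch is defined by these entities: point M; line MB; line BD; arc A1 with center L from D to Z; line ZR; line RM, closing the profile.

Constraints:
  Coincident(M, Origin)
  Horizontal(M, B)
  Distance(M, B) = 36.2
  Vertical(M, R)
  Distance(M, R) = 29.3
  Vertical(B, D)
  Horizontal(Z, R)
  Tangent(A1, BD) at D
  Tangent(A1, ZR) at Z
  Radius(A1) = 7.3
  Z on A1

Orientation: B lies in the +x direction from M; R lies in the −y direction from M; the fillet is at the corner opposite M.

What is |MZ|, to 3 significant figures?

41.2

M is at the origin; M and B share the same y with |MB| = 36.2 and B on the +x side, so B = (36.2, 0.00). MR is vertical with |MR| = 29.3 and R on the −y side, so R = (0.00, -29.3). The virtual corner opposite M is at (36.2, -29.3). The tangent condition forces LD to be normal to BD and tangency of A1 to ZR means the radius LZ is perpendicular to ZR, with radius 7.3, so the center L sits 7.3 in from both sides at L = (28.9, -22.0). That places the tangent points at D = (36.2, -22.0) on BD and Z = (28.9, -29.3) on ZR. Then |MZ| = |Z − M| = 41.2.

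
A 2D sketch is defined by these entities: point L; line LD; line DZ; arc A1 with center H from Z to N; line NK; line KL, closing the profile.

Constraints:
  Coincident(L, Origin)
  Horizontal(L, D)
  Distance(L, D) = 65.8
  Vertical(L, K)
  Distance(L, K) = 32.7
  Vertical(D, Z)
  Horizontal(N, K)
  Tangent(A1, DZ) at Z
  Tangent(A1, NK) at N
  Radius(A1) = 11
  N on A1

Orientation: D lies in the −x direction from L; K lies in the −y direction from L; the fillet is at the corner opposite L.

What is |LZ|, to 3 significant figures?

69.3

L is at the origin; LD is horizontal with |LD| = 65.8 and D on the −x side, so D = (-65.8, 0.00). L and K share the same x with |LK| = 32.7 and K on the −y side, so K = (0.00, -32.7). The virtual corner opposite L is at (-65.8, -32.7). A1 meets DZ tangentially, so HZ is at right angles to DZ and the tangent condition forces HN to be normal to NK, with radius 11.0, so the center H sits 11.0 in from both sides at H = (-54.8, -21.7). That places the tangent points at Z = (-65.8, -21.7) on DZ and N = (-54.8, -32.7) on NK. Then |LZ| = |Z − L| = 69.3.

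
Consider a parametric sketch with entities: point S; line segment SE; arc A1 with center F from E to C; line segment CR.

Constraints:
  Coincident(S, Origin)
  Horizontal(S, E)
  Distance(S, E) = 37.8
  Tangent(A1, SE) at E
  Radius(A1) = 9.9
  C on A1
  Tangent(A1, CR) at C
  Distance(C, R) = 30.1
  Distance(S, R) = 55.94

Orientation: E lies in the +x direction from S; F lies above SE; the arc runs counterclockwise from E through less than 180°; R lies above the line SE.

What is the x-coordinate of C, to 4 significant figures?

47.17

Checks: S = (0.00, 0.00) ✓; |FE| = 9.900 ✓; |FC| = 9.900 ✓; ∠(FC, CR) = 90.00° ✓; |CR| = 30.10 ✓; |SR| = 55.94 ✓.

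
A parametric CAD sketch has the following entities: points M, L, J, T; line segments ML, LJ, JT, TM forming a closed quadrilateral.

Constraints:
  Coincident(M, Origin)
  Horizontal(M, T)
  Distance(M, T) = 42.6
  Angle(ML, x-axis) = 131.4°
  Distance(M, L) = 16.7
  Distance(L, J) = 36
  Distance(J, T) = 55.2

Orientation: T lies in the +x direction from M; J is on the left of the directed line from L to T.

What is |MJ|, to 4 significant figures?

43.79

Checks: |LJ| = 36.00 ✓; |JT| = 55.20 ✓.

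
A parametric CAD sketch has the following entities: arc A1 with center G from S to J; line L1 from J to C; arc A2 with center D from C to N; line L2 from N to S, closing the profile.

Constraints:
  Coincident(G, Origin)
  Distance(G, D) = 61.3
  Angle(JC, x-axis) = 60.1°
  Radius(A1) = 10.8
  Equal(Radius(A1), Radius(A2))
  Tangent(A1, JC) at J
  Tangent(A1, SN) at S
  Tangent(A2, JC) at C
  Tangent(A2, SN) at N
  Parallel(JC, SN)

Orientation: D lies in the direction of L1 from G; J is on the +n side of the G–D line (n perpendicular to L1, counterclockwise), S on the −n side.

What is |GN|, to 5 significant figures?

62.244

Tangency of A1 to both parallel lines with radius 10.8 puts J and S at G ± 10.8·n: J = (-9.3625, 5.3837), S = (9.3625, -5.3837). Equal radii place C and N the same way about D: C = D + 10.8·n = (21.195, 58.524), N = D − 10.8·n = (39.920, 47.757). Then |GN| = |N − G| = 62.244.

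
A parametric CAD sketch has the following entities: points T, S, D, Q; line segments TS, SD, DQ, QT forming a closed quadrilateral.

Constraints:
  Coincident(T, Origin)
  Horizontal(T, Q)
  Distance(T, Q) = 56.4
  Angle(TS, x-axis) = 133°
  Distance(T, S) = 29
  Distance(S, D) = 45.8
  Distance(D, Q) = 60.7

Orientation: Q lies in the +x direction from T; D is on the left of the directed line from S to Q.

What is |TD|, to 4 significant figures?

50.38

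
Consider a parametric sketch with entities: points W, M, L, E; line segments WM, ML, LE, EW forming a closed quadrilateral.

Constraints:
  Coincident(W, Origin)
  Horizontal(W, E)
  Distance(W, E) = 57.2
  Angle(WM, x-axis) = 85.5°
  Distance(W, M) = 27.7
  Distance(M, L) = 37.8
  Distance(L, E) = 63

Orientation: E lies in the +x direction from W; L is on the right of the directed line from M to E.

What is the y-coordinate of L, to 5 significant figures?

-9.4825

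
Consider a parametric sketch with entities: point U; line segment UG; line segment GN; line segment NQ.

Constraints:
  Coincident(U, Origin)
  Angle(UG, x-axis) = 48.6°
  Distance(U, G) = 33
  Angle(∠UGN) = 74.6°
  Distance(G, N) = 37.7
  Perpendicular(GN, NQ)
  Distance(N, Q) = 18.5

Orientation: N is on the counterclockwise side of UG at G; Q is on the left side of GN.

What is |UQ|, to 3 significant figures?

31.9

U is at the origin; UG runs at 48.6° with length 33.0, so G = 33.0·(cos 48.6°, sin 48.6°) = (21.8, 24.8). ∠UGN = 74.6°, so GN runs at 48.6° + (180° − 74.6°) = 154° from the x-axis; with |GN| = 37.7, N = G + 37.7·(cos 154°, sin 154°) = (-12.1, 41.3). GN ⟂ NQ; with |NQ| = 18.5 on the left of GN, Q = N + 18.5·(-0.438, -0.899) = (-20.2, 24.7). Then |UQ| = |Q − U| = 31.9.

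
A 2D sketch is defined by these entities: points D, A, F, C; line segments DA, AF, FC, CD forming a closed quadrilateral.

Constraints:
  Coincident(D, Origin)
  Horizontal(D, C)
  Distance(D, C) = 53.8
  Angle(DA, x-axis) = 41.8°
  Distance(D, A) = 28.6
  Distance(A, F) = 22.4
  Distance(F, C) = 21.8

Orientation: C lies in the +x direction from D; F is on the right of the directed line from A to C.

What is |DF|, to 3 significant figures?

32.0

Checks: |AF| = 22.40 ✓; |FC| = 21.80 ✓.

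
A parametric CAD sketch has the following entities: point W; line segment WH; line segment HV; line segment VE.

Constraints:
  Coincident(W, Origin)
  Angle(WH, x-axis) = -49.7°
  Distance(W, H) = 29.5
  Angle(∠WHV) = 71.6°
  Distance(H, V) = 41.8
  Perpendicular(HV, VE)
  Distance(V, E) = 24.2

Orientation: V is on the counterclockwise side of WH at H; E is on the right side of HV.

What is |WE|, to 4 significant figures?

61.48

∠WHV = 71.6°, so HV runs at -49.7° + (180° − 71.6°) = 58.70° from the x-axis; with |HV| = 41.8, V = H + 41.8·(cos 58.70°, sin 58.70°) = (40.80, 13.22). HV ⟂ VE; with |VE| = 24.2 on the right of HV, E = V + 24.2·(0.8545, -0.5195) = (61.47, 0.6453). Then |WE| = |E − W| = 61.48.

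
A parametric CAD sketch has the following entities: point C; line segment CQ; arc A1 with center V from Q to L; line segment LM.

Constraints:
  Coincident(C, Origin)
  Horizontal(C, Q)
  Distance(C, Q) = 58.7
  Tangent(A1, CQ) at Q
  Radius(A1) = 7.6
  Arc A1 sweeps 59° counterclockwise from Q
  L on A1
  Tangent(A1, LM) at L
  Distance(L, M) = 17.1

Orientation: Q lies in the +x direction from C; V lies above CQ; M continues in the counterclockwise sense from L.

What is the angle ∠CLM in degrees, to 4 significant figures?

124.2°

C is at the origin; C and Q share the same y with |CQ| = 58.7 and Q on the +x side, so Q = (58.70, 0.000). Tangency of A1 to CQ means the radius VQ is perpendicular to CQ, so V = Q + (0, 7.6) = (58.70, 7.600). On A1, Q sits at bearing -90° from V; a 59° counterclockwise sweep puts L at bearing -31°, so L = V + 7.6·(cos -31°, sin -31°) = (65.21, 3.686). Tangency of A1 to LM means the radius VL is perpendicular to LM, so LM runs along (−sin -31°, cos -31°); with |LM| = 17.1, M = (74.02, 18.34). Then cos ∠CLM = LC·LM / (|LC||LM|), giving 124.2°.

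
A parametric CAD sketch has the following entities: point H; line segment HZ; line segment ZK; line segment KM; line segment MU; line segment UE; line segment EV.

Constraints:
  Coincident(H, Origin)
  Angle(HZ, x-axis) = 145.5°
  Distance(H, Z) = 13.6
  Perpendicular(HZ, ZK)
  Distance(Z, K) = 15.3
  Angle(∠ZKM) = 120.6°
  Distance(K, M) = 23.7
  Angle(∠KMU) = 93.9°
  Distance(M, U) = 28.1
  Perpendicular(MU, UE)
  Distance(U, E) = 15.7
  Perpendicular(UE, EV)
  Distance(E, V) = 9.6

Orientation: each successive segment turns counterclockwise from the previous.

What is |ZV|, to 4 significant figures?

18.23

H is at the origin; HZ runs at 145.5° with length 13.6, so Z = (-11.21, 7.703). HZ is perpendicular to ZK, so ZK runs at -124.5°; with |ZK| = 15.3, K = (-19.87, -4.906). ∠ZKM = 120.6° gives KM at -65.10° from the x-axis; with |KM| = 23.7, M = (-9.896, -26.40). ∠KMU = 93.9° gives MU at 21.00° from the x-axis; with |MU| = 28.1, U = (16.34, -16.33). MU is perpendicular to UE, so UE runs at 111.0°; with |UE| = 15.7, E = (10.71, -1.676). The perpendicularity gives EV at right angles to UE, so EV runs at -159.0°; with |EV| = 9.6, V = (1.749, -5.116). Then |ZV| = |V − Z| = 18.23.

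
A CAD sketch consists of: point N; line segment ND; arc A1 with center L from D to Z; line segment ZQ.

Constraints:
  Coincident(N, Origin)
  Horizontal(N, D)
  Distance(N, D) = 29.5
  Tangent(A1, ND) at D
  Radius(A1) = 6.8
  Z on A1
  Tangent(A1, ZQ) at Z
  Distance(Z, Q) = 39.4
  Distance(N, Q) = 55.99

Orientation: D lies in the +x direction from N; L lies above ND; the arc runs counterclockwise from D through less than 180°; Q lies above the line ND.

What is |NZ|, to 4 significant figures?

37.05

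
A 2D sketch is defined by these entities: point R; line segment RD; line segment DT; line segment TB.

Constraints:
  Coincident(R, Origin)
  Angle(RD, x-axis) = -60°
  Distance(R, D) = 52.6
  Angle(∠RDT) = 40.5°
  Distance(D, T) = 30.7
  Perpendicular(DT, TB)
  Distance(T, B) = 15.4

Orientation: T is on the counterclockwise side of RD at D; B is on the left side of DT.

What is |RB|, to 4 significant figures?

20.94

R is at the origin; RD runs at -60.0° with length 52.6, so D = 52.6·(cos -60.0°, sin -60.0°) = (26.30, -45.55). ∠RDT = 40.5°, so DT runs at -60.0° + (180° − 40.5°) = 79.50° from the x-axis; with |DT| = 30.7, T = D + 30.7·(cos 79.50°, sin 79.50°) = (31.89, -15.37). DT ⟂ TB; with |TB| = 15.4 on the left of DT, B = T + 15.4·(-0.9833, 0.1822) = (16.75, -12.56). Then |RB| = |B − R| = 20.94.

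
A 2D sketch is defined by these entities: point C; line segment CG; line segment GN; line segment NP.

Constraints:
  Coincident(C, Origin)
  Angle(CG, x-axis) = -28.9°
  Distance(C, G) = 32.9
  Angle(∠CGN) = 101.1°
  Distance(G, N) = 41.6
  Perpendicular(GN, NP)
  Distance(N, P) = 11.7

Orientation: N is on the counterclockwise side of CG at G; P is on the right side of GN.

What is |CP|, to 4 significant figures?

65.06

C is at the origin; CG runs at -28.9° with length 32.9, so G = 32.9·(cos -28.9°, sin -28.9°) = (28.80, -15.90). ∠CGN = 101.1°, so GN runs at -28.9° + (180° − 101.1°) = 50.00° from the x-axis; with |GN| = 41.6, N = G + 41.6·(cos 50.00°, sin 50.00°) = (55.54, 15.97). GN is perpendicular to NP; with |NP| = 11.7 on the right of GN, P = N + 11.7·(0.7660, -0.6428) = (64.51, 8.447). Then |CP| = |P − C| = 65.06.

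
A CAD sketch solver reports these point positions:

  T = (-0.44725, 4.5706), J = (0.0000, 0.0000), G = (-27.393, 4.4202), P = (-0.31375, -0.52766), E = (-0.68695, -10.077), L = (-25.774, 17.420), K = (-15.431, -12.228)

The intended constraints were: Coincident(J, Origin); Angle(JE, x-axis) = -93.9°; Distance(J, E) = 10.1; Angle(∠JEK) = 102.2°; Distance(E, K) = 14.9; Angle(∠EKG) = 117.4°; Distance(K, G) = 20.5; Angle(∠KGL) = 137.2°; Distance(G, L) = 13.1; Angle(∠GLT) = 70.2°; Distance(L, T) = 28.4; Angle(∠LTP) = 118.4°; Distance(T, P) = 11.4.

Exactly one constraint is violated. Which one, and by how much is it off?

Distance(T, P) = 11.4 — off by 6.30.

J = (0.00, 0.00) ✓; JE at -93.90° ✓; |JE| = 10.10 ✓; ∠JEK = 102.2° ✓; |EK| = 14.90 ✓; ∠EKG = 117.4° ✓; |KG| = 20.50 ✓; ∠KGL = 137.2° ✓; |GL| = 13.10 ✓; ∠GLT = 70.20° ✓; |LT| = 28.40 ✓; ∠LTP = 118.4° ✓; |TP| = 5.100 ✗.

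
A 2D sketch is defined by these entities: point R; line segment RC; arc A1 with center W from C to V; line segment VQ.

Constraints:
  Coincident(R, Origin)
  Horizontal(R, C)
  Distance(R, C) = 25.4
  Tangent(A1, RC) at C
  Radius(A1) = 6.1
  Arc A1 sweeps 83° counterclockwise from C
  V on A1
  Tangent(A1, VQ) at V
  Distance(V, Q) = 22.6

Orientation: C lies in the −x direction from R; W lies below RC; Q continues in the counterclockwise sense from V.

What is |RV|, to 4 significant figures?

31.91

R is at the origin; RC is horizontal with |RC| = 25.4 and C on the −x side, so C = (-25.40, 0.000). Since A1 is tangent to RC there, WC ⟂ RC, so W = C + (0, -6.1) = (-25.40, -6.100). On A1, C sits at bearing 90° from W; an 83° counterclockwise sweep puts V at bearing 173°, so V = W + 6.1·(cos 173°, sin 173°) = (-31.45, -5.357). Then |RV| = |V − R| = 31.91.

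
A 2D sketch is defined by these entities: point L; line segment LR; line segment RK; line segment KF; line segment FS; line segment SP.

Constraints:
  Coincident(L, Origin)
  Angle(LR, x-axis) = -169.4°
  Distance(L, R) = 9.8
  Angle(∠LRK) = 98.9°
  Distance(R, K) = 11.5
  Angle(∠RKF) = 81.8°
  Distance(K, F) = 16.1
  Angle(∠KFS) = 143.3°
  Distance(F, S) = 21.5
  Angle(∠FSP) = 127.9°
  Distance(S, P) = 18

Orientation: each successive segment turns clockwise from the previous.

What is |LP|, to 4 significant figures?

29.50

L is at the origin; LR runs at -169.4° with length 9.8, so R = (-9.633, -1.803). ∠LRK = 98.9° gives RK at 109.5° from the x-axis; with |RK| = 11.5, K = (-13.47, 9.038). ∠RKF = 81.8° gives KF at 11.30° from the x-axis; with |KF| = 16.1, F = (2.316, 12.19). ∠KFS = 143.3° gives FS at -25.40° from the x-axis; with |FS| = 21.5, S = (21.74, 2.970). ∠FSP = 127.9° gives SP at -77.50° from the x-axis; with |SP| = 18.0, P = (25.63, -14.60). Then |LP| = |P − L| = 29.50.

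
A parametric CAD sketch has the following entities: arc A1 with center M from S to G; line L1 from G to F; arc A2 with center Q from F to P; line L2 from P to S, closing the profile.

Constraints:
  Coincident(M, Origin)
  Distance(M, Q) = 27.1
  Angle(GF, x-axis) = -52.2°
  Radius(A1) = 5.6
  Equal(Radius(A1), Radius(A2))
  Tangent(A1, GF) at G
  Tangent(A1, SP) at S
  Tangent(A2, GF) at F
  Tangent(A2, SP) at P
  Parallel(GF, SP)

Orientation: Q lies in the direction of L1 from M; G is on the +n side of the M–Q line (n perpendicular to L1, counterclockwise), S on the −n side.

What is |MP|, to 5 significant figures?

27.673

The slot axis is L1's direction at -52.2°, so u = (cos -52.2°, sin -52.2°) = (0.61291, -0.79016) and n = (−sin -52.2°, cos -52.2°) = (0.79016, 0.61291). M is at the origin and Q lies 27.1 along u from M, so Q = 27.1·u = (16.610, -21.413). Tangency of A1 to both parallel lines with radius 5.6 puts G and S at M ± 5.6·n: G = (4.4249, 3.4323), S = (-4.4249, -3.4323). Equal radii place F and P the same way about Q: F = Q + 5.6·n = (21.035, -17.981), P = Q − 5.6·n = (12.185, -24.845). Then |MP| = |P − M| = 27.673.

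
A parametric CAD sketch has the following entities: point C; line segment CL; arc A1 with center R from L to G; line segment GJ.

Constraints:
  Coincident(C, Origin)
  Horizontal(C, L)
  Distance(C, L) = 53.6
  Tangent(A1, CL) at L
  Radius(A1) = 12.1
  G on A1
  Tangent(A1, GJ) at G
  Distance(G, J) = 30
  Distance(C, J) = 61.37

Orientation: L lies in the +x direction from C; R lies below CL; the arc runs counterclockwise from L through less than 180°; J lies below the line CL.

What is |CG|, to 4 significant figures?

43.53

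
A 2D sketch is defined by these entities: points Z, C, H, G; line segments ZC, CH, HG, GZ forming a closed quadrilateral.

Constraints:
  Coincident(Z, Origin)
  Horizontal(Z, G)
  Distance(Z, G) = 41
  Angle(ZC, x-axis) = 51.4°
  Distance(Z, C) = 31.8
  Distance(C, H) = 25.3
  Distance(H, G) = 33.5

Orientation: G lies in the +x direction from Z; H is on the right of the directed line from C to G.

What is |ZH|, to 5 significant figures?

8.0758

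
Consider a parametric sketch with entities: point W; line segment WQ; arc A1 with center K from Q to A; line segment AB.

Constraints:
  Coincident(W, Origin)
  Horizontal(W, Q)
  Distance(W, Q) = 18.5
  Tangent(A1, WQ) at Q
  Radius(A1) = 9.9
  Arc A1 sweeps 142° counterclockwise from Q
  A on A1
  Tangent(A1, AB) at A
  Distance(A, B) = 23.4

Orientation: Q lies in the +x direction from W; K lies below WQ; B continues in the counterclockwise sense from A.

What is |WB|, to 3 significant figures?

44.5

On A1, Q sits at bearing 90° from K; a 142° counterclockwise sweep puts A at bearing 232°, so A = K + 9.9·(cos 232°, sin 232°) = (12.4, -17.7). Since A1 is tangent to AB there, KA ⟂ AB, so AB runs along (−sin 232°, cos 232°); with |AB| = 23.4, B = (30.8, -32.1). Then |WB| = |B − W| = 44.5.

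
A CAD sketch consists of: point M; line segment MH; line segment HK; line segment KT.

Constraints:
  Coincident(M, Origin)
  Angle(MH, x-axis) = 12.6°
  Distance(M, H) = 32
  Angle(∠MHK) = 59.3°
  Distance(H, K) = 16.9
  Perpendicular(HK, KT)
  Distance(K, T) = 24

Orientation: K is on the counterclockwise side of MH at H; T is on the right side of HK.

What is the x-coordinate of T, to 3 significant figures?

37.1

∠MHK = 59.3°, so HK runs at 12.6° + (180° − 59.3°) = 133° from the x-axis; with |HK| = 16.9, K = H + 16.9·(cos 133°, sin 133°) = (19.6, 19.3). HK is perpendicular to KT; with |KT| = 24.0 on the right of HK, T = K + 24.0·(0.728, 0.686) = (37.1, 35.7). So T.x = 37.1.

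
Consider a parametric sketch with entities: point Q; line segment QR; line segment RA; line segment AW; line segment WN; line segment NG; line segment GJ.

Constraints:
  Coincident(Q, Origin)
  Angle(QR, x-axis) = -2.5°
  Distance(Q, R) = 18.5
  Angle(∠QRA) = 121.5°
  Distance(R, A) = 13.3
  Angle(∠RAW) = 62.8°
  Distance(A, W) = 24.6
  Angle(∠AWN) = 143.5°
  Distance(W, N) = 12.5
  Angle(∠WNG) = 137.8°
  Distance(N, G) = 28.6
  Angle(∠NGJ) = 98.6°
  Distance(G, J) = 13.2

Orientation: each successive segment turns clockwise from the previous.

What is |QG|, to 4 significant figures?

27.26

∠AWN = 143.5° gives WN at 145.3° from the x-axis; with |WN| = 12.5, N = (-9.934, -6.096). ∠WNG = 137.8° gives NG at 103.1° from the x-axis; with |NG| = 28.6, G = (-16.42, 21.76). Then |QG| = |G − Q| = 27.26.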